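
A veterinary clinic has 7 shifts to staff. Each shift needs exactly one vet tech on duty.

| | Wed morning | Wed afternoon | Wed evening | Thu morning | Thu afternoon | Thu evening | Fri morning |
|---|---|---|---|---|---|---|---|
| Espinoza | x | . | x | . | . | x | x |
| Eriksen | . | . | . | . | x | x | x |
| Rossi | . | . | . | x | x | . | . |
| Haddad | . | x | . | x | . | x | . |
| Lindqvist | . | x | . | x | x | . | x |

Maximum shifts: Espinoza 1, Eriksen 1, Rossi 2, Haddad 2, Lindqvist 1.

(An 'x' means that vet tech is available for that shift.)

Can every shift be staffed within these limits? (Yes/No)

Total capacity is 7 and 7 slots are needed, so capacity alone doesn't rule it out.
Shifts {Wed morning, Wed evening} need 2 worker-slots in total, but the vet techs available for any of those shifts (Espinoza) can supply at most 1 among them. So no valid schedule exists.

No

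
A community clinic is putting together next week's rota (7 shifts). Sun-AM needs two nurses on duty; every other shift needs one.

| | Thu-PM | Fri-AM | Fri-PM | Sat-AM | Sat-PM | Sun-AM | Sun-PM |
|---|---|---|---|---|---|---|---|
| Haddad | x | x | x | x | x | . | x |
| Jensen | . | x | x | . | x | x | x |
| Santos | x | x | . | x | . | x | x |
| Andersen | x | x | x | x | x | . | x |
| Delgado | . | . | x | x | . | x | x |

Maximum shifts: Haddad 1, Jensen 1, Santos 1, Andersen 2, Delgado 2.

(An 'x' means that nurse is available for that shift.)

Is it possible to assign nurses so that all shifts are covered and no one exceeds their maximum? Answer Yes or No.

No

Total capacity is 1+1+1+2+2 = 7 but 8 worker-slots are needed — infeasible.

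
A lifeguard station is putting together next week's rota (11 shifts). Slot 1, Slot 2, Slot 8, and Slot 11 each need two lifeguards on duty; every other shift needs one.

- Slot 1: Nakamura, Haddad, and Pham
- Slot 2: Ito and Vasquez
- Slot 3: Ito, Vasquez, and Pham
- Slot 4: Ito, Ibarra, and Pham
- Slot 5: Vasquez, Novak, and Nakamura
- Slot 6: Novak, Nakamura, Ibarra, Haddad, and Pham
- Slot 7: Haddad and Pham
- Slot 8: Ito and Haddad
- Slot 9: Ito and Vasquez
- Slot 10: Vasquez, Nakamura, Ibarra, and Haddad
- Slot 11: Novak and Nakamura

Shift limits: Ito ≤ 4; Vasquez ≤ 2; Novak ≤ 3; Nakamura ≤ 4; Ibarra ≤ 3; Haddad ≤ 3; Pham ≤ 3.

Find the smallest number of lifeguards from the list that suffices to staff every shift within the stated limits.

15 slots to fill and no one can take more than 4, so at least ⌈15/4⌉ = 4 lifeguards are needed.
Any 4 lifeguards together have capacity at most 4+4+3+3 = 14 < 15 slots, so 4 can never suffice.
Ito, Vasquez, Novak, Nakamura, and Haddad alone can cover everything: Slot 1→Nakamura+Haddad, Slot 2→Ito+Vasquez, Slot 3→Ito, Slot 4→Ito, Slot 5→Novak, Slot 6→Novak, Slot 7→Haddad, Slot 8→Ito+Haddad, Slot 9→Vasquez, Slot 10→Nakamura, Slot 11→Novak+Nakamura.

5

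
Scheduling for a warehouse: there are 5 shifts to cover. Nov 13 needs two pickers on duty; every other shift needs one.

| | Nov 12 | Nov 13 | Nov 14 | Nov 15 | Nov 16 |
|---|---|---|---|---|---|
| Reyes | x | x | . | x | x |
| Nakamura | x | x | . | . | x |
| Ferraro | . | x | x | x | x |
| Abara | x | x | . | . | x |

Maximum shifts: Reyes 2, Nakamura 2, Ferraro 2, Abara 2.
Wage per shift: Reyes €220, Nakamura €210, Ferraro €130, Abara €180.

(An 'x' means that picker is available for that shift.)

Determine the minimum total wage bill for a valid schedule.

Nov 14 can only be covered by Ferraro, so that assignment is forced.
Picking the cheapest available picker for each shift independently would cost €880, but that ignores the shift limits.
An optimal schedule: Nov 12→Abara, Nov 13→Abara+Nakamura, Nov 14→Ferraro, Nov 15→Ferraro, Nov 16→Nakamura.
Total: 180 + 180 + 210 + 130 + 130 + 210 = €1040.

€1040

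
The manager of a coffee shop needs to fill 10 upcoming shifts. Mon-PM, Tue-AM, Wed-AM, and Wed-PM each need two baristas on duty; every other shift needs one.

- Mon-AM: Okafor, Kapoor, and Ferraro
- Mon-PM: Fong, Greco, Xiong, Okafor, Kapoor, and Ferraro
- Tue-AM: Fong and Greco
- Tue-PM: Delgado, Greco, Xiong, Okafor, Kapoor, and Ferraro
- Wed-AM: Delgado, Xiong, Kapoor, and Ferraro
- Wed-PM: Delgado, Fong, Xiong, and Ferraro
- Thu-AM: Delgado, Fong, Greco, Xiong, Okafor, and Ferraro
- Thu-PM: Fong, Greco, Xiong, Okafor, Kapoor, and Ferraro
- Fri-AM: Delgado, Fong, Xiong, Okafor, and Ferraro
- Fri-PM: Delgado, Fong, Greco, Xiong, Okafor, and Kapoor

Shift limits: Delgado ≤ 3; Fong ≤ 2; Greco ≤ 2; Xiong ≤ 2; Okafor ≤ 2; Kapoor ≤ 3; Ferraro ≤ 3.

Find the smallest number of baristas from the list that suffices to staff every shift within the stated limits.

6

14 slots to fill and no one can take more than 3, so at least ⌈14/3⌉ = 5 baristas are needed.
Any 5 baristas together have capacity at most 3+3+3+2+2 = 13 < 14 slots, so 5 can never suffice.
Delgado, Fong, Greco, Xiong, Okafor, and Kapoor alone can cover everything: Mon-AM→Okafor, Mon-PM→Okafor+Kapoor, Tue-AM→Fong+Greco, Tue-PM→Greco, Wed-AM→Delgado+Xiong, Wed-PM→Delgado+Fong, Thu-AM→Xiong, Thu-PM→Kapoor, Fri-AM→Delgado, Fri-PM→Kapoor.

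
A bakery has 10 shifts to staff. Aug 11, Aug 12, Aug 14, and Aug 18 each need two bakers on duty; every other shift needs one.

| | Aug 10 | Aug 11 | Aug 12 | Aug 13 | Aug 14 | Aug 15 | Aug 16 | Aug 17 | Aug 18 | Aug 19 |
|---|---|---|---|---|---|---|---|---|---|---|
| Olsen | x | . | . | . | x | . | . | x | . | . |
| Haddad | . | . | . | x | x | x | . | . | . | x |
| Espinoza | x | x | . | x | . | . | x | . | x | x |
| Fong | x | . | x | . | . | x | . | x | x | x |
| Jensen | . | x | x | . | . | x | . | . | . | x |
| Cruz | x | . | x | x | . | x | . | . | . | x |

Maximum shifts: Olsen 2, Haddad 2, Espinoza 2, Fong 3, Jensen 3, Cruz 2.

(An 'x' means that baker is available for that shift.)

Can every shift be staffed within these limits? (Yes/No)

Total capacity is 14 and 14 slots are needed, so capacity alone doesn't rule it out.
Shifts {Aug 11, Aug 16, Aug 18} need 5 worker-slots in total, but the bakers available for any of those shifts (Espinoza, Fong, and Jensen) can supply at most 4 among them. So no valid schedule exists.

No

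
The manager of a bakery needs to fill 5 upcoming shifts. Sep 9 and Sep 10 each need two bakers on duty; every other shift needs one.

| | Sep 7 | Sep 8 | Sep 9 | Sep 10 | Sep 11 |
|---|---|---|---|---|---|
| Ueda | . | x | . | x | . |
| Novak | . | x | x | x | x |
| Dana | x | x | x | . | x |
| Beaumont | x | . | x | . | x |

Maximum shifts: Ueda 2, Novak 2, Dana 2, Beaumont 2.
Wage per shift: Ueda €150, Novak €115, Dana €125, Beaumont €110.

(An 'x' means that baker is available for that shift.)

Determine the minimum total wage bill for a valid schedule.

€850

Sep 10 can only be covered by Ueda and Novak, so that assignment is forced.
Picking the cheapest available baker for each shift independently would cost €825, but that ignores the shift limits.
An optimal schedule: Sep 7→Beaumont, Sep 8→Novak, Sep 9→Beaumont+Dana, Sep 10→Novak+Ueda, Sep 11→Dana.
Total: 110 + 115 + 110 + 125 + 115 + 150 + 125 = €850.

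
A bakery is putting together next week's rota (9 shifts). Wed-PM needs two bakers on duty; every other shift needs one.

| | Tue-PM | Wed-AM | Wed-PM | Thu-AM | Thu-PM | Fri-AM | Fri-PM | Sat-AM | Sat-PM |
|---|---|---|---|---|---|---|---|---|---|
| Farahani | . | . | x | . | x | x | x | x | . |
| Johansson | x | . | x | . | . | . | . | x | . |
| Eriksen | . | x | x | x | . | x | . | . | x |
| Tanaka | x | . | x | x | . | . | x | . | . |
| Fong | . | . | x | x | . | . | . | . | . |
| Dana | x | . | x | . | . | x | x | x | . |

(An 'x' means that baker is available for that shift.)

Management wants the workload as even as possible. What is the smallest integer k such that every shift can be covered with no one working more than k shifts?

2

With 6 bakers and 10 worker-slots to fill, someone must work at least ⌈10/6⌉ = 2 shifts, so k ≥ 2.
k = 2 works: Tue-PM→Johansson, Wed-AM→Eriksen, Wed-PM→Fong+Dana, Thu-AM→Tanaka, Thu-PM→Farahani, Fri-AM→Farahani, Fri-PM→Tanaka, Sat-AM→Johansson, Sat-PM→Eriksen.
Loads: Farahani 2, Johansson 2, Eriksen 2, Tanaka 2, Fong 1, Dana 1 — all ≤ 2.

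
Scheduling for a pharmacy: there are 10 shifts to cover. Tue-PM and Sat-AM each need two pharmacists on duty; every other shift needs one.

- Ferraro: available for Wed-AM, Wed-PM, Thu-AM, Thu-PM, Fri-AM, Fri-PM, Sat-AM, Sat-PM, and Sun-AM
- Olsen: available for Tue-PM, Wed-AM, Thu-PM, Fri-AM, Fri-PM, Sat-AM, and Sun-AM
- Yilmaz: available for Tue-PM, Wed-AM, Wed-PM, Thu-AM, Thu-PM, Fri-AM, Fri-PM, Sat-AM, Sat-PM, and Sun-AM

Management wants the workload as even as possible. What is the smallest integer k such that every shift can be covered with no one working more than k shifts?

With 3 pharmacists and 12 worker-slots to fill, someone must work at least ⌈12/3⌉ = 4 shifts, so k ≥ 4.
k = 4 works: Tue-PM→Olsen+Yilmaz, Wed-AM→Ferraro, Wed-PM→Ferraro, Thu-AM→Ferraro, Thu-PM→Olsen, Fri-AM→Olsen, Fri-PM→Yilmaz, Sat-AM→Olsen+Yilmaz, Sat-PM→Ferraro, Sun-AM→Yilmaz.
Loads: Ferraro 4, Olsen 4, Yilmaz 4 — all ≤ 4.

4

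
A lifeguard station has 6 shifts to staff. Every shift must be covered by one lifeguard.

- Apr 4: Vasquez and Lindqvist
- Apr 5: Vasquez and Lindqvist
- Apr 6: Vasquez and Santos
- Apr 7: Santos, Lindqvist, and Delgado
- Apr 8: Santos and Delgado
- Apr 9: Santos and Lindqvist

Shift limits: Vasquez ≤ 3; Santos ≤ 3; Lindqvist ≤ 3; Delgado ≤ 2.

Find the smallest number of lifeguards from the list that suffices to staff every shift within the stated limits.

6 slots to fill and no one can take more than 3, so at least ⌈6/3⌉ = 2 lifeguards are needed.
Vasquez and Santos alone can cover everything: Apr 4→Vasquez, Apr 5→Vasquez, Apr 6→Vasquez, Apr 7→Santos, Apr 8→Santos, Apr 9→Santos.

2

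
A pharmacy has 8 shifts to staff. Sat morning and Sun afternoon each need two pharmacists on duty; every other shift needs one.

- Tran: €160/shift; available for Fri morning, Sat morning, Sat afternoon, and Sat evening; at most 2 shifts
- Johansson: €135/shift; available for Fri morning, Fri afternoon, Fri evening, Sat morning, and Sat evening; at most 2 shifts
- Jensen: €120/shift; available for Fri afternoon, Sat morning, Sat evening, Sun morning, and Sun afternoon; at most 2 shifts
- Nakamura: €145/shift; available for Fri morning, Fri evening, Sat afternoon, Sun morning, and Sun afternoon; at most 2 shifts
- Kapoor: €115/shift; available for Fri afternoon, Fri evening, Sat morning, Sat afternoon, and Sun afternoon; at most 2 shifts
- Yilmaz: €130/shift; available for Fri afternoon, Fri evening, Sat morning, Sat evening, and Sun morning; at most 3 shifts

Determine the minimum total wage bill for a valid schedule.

€1275

Picking the cheapest available pharmacist for each shift independently would cost €1190, but that ignores the shift limits.
An optimal schedule: Fri morning→Johansson, Fri afternoon→Yilmaz, Fri evening→Nakamura, Sat morning→Yilmaz+Johansson, Sat afternoon→Kapoor, Sat evening→Yilmaz, Sun morning→Jensen, Sun afternoon→Kapoor+Jensen.
Total: 135 + 130 + 145 + 130 + 135 + 115 + 130 + 120 + 115 + 120 = €1275.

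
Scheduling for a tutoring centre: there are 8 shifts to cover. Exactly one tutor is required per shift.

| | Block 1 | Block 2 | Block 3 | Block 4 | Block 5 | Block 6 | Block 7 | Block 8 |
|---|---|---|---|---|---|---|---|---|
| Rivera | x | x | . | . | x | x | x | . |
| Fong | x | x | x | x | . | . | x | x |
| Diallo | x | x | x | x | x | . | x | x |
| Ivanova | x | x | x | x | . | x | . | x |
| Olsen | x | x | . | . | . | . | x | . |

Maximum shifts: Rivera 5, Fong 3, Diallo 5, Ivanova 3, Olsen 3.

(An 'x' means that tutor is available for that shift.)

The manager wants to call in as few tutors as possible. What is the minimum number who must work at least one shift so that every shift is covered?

8 slots to fill and no one can take more than 5, so at least ⌈8/5⌉ = 2 tutors are needed.
Rivera and Fong alone can cover everything: Block 1→Rivera, Block 2→Rivera, Block 3→Fong, Block 4→Fong, Block 5→Rivera, Block 6→Rivera, Block 7→Rivera, Block 8→Fong.

2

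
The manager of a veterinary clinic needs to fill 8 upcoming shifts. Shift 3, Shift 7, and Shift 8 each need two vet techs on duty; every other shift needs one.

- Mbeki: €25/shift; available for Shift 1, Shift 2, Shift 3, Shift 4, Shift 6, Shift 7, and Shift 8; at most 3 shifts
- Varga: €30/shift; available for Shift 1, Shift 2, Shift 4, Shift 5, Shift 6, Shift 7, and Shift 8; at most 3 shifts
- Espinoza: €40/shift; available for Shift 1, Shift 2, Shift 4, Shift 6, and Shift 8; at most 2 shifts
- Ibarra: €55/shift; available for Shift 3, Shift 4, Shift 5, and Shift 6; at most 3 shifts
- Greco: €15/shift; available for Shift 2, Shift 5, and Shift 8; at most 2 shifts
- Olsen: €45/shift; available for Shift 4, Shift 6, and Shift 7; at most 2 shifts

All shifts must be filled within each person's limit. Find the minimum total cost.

€330

Shift 3 can only be covered by Mbeki and Ibarra, so that assignment is forced.
Picking the cheapest available vet tech for each shift independently would cost €280, but that ignores the shift limits.
An optimal schedule: Shift 1→Mbeki, Shift 2→Greco, Shift 3→Mbeki+Ibarra, Shift 4→Varga, Shift 5→Greco, Shift 6→Espinoza, Shift 7→Mbeki+Varga, Shift 8→Varga+Espinoza.
Total: 25 + 15 + 25 + 55 + 30 + 15 + 40 + 25 + 30 + 30 + 40 = €330.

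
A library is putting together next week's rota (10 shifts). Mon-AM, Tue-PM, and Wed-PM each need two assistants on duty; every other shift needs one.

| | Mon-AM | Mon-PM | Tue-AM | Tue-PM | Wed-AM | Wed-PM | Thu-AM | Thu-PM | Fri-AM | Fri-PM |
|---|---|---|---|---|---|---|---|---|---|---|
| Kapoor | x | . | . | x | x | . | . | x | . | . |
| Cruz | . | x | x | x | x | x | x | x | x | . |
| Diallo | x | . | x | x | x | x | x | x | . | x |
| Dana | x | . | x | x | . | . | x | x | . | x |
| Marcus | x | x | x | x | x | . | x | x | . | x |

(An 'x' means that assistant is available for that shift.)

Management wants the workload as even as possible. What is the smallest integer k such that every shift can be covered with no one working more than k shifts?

3

With 5 assistants and 13 worker-slots to fill, someone must work at least ⌈13/5⌉ = 3 shifts, so k ≥ 3.
k = 3 works: Mon-AM→Kapoor+Dana, Mon-PM→Cruz, Tue-AM→Diallo, Tue-PM→Dana+Marcus, Wed-AM→Kapoor, Wed-PM→Cruz+Diallo, Thu-AM→Dana, Thu-PM→Kapoor, Fri-AM→Cruz, Fri-PM→Diallo.
Loads: Kapoor 3, Cruz 3, Diallo 3, Dana 3, Marcus 1 — all ≤ 3.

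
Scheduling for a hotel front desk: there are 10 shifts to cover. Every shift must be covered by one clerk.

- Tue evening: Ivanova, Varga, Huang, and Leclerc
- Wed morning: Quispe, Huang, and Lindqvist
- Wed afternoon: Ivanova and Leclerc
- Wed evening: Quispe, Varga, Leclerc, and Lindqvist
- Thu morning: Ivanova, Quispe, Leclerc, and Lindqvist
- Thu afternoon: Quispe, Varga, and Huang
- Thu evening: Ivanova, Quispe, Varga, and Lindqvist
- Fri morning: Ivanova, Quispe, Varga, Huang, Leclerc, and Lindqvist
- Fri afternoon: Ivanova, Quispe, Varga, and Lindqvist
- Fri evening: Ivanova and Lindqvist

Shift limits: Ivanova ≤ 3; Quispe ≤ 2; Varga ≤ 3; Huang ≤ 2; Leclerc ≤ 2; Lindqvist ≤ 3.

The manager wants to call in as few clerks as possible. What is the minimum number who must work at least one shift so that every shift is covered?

4

10 slots to fill and no one can take more than 3, so at least ⌈10/3⌉ = 4 clerks are needed.
Ivanova, Quispe, Varga, and Huang alone can cover everything: Tue evening→Varga, Wed morning→Quispe, Wed afternoon→Ivanova, Wed evening→Quispe, Thu morning→Ivanova, Thu afternoon→Huang, Thu evening→Varga, Fri morning→Huang, Fri afternoon→Varga, Fri evening→Ivanova.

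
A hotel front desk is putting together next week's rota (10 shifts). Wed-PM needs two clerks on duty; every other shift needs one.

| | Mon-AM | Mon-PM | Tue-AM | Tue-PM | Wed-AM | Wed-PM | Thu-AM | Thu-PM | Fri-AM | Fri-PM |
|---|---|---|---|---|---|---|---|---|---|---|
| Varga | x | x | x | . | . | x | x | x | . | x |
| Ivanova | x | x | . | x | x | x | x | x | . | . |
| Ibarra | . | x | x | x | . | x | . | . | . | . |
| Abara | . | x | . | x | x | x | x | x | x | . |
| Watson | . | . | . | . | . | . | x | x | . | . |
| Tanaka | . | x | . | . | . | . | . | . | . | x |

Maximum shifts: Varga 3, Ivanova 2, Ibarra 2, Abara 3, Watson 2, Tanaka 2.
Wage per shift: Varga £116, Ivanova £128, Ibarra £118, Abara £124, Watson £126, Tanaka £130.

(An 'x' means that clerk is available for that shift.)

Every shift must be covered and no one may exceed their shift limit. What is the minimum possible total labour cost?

Fri-AM can only be covered by Abara, so that assignment is forced.
Picking the cheapest available clerk for each shift independently would cost £1296, but that ignores the shift limits.
An optimal schedule: Mon-AM→Varga, Mon-PM→Ibarra, Tue-AM→Varga, Tue-PM→Ibarra, Wed-AM→Abara, Wed-PM→Abara+Ivanova, Thu-AM→Watson, Thu-PM→Watson, Fri-AM→Abara, Fri-PM→Varga.
Total: 116 + 118 + 116 + 118 + 124 + 124 + 128 + 126 + 126 + 124 + 116 = £1336.

£1336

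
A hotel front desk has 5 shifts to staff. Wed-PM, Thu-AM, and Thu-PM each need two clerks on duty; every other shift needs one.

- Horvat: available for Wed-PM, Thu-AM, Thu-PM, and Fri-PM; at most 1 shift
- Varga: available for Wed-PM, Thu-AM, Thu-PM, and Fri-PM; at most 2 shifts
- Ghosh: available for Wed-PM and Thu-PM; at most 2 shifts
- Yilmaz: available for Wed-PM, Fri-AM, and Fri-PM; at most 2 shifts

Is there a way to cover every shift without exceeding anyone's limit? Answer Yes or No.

Shifts {Wed-PM, Thu-AM, Thu-PM, Fri-AM, Fri-PM} need 8 worker-slots in total, but the clerks available for any of those shifts (Horvat, Varga, Ghosh, and Yilmaz) can supply at most 7 among them. So no valid schedule exists.

No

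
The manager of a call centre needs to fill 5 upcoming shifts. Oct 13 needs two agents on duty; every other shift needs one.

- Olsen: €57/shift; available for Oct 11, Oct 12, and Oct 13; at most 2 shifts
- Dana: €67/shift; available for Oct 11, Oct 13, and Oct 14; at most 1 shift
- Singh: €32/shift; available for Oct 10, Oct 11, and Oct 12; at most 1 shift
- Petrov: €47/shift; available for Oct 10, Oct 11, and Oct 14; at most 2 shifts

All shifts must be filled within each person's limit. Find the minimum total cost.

Oct 13 can only be covered by Olsen and Dana, so that assignment is forced.
Picking the cheapest available agent for each shift independently would cost €267, but that ignores the shift limits.
An optimal schedule: Oct 10→Singh, Oct 11→Petrov, Oct 12→Olsen, Oct 13→Olsen+Dana, Oct 14→Petrov.
Total: 32 + 47 + 57 + 57 + 67 + 47 = €307.

€307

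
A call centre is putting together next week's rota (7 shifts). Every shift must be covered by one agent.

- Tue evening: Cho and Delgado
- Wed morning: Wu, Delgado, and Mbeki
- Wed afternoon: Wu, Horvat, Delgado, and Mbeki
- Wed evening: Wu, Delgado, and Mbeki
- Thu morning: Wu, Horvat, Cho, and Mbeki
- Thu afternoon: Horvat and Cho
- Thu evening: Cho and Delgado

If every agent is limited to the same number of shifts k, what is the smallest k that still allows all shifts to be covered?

2

With 5 agents and 7 worker-slots to fill, someone must work at least ⌈7/5⌉ = 2 shifts, so k ≥ 2.
k = 2 works: Tue evening→Cho, Wed morning→Wu, Wed afternoon→Horvat, Wed evening→Wu, Thu morning→Mbeki, Thu afternoon→Horvat, Thu evening→Cho.
Loads: Wu 2, Horvat 2, Cho 2, Delgado 0, Mbeki 1 — all ≤ 2.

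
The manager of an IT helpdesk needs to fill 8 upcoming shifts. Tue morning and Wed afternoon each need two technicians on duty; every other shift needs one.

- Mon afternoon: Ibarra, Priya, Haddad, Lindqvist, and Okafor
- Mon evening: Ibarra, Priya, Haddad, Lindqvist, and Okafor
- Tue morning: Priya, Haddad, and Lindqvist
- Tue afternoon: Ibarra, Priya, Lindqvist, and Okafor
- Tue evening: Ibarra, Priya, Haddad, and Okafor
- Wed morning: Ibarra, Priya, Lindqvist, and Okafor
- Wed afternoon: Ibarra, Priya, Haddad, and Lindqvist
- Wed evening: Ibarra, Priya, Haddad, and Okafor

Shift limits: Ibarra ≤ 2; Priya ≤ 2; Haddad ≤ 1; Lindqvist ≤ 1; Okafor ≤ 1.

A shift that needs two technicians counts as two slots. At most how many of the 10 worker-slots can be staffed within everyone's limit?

Total capacity across all technicians is 2+2+1+1+1 = 7, and 10 slots are needed, so at most 7 can be filled.
An assignment achieving 7: Tue morning→Priya+Haddad, Tue afternoon→Ibarra, Tue evening→Ibarra, Wed morning→Priya, Wed afternoon→Lindqvist, Wed evening→Okafor.
Loads: Ibarra 2/2, Priya 2/2, Haddad 1/1, Lindqvist 1/1, Okafor 1/1.

7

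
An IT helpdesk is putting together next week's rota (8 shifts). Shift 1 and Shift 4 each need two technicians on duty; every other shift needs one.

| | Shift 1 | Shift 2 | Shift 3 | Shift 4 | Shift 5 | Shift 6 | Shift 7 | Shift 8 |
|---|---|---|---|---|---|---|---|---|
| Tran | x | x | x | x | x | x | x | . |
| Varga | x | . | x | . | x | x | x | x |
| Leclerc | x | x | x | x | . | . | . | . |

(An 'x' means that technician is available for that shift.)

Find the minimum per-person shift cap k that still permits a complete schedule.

4

With 3 technicians and 10 worker-slots to fill, someone must work at least ⌈10/3⌉ = 4 shifts, so k ≥ 4.
k = 4 works: Shift 1→Varga+Leclerc, Shift 2→Tran, Shift 3→Varga, Shift 4→Tran+Leclerc, Shift 5→Tran, Shift 6→Tran, Shift 7→Varga, Shift 8→Varga.
Loads: Tran 4, Varga 4, Leclerc 2 — all ≤ 4.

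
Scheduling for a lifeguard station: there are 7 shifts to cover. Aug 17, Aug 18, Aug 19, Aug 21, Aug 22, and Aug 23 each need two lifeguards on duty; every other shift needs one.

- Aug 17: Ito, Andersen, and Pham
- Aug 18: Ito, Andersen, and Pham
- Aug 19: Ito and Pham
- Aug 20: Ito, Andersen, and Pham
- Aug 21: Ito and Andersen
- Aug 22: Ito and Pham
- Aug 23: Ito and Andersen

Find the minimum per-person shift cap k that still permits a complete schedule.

With 3 lifeguards and 13 worker-slots to fill, someone must work at least ⌈13/3⌉ = 5 shifts, so k ≥ 5.
k = 5 works: Aug 17→Ito+Andersen, Aug 18→Andersen+Pham, Aug 19→Ito+Pham, Aug 20→Andersen, Aug 21→Ito+Andersen, Aug 22→Ito+Pham, Aug 23→Ito+Andersen.
Loads: Ito 5, Andersen 5, Pham 3 — all ≤ 5.

5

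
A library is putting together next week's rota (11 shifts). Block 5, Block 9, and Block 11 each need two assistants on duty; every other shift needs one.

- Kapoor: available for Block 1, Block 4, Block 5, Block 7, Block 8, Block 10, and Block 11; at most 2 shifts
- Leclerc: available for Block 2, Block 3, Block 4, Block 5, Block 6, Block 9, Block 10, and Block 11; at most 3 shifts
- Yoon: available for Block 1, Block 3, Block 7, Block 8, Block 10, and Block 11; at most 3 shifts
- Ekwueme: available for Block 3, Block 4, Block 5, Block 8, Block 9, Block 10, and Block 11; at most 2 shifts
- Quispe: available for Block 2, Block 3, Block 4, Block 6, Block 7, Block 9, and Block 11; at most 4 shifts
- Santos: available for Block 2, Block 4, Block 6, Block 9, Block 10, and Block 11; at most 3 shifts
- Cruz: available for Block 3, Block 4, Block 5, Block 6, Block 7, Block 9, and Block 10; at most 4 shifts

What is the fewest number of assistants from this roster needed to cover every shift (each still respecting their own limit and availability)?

4

14 slots to fill and no one can take more than 4, so at least ⌈14/4⌉ = 4 assistants are needed.
Leclerc, Yoon, Quispe, and Cruz alone can cover everything: Block 1→Yoon, Block 2→Leclerc, Block 3→Cruz, Block 4→Leclerc, Block 5→Leclerc+Cruz, Block 6→Quispe, Block 7→Quispe, Block 8→Yoon, Block 9→Quispe+Cruz, Block 10→Cruz, Block 11→Yoon+Quispe.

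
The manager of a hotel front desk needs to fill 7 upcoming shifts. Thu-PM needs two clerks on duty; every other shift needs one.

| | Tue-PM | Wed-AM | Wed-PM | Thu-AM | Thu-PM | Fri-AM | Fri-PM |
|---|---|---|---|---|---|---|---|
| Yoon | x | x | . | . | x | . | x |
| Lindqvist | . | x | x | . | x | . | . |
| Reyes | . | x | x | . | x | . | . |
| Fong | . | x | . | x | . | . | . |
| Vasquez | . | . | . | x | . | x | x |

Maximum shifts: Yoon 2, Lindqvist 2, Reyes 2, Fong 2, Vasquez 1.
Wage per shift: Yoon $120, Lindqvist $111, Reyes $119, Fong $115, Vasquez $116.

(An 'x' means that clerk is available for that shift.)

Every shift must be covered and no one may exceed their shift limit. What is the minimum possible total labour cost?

Tue-PM can only be covered by Yoon, so that assignment is forced.
Fri-AM can only be covered by Vasquez, so that assignment is forced.
Picking the cheapest available clerk for each shift independently would cost $919, but that ignores the shift limits.
An optimal schedule: Tue-PM→Yoon, Wed-AM→Fong, Wed-PM→Lindqvist, Thu-AM→Fong, Thu-PM→Lindqvist+Reyes, Fri-AM→Vasquez, Fri-PM→Yoon.
Total: 120 + 115 + 111 + 115 + 111 + 119 + 116 + 120 = $927.

$927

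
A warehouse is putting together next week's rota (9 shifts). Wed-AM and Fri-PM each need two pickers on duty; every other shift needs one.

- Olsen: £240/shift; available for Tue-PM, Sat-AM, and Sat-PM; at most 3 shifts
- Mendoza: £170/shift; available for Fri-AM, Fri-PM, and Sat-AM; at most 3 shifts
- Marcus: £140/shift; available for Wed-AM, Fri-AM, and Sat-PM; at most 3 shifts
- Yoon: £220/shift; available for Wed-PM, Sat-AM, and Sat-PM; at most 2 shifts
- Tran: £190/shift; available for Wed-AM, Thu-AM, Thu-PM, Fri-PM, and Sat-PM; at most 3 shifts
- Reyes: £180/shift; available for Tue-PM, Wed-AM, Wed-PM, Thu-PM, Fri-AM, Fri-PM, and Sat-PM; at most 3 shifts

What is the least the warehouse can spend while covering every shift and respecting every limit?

£1870

Thu-AM can only be covered by Tran, so that assignment is forced.
Picking the cheapest available picker for each shift independently would cost £1850, but that ignores the shift limits.
An optimal schedule: Tue-PM→Reyes, Wed-AM→Marcus+Tran, Wed-PM→Reyes, Thu-AM→Tran, Thu-PM→Reyes, Fri-AM→Marcus, Fri-PM→Mendoza+Tran, Sat-AM→Mendoza, Sat-PM→Marcus.
Total: 180 + 140 + 190 + 180 + 190 + 180 + 140 + 170 + 190 + 170 + 140 = £1870.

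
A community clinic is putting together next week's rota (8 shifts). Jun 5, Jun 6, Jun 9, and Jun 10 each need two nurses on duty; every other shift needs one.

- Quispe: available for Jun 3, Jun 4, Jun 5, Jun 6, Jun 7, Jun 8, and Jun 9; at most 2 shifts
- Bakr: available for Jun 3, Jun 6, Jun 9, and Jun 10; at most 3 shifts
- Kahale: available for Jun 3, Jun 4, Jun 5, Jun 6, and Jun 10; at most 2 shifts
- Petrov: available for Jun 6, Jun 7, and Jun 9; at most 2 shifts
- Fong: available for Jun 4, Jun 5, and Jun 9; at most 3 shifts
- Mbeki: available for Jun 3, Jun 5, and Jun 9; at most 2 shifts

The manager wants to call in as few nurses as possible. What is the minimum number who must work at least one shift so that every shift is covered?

12 slots to fill and no one can take more than 3, so at least ⌈12/3⌉ = 4 nurses are needed.
Any 4 nurses together have capacity at most 3+3+2+2 = 10 < 12 slots, so 4 can never suffice.
Quispe, Bakr, Kahale, Petrov, and Fong alone can cover everything: Jun 3→Bakr, Jun 4→Fong, Jun 5→Kahale+Fong, Jun 6→Bakr+Petrov, Jun 7→Quispe, Jun 8→Quispe, Jun 9→Petrov+Fong, Jun 10→Bakr+Kahale.

5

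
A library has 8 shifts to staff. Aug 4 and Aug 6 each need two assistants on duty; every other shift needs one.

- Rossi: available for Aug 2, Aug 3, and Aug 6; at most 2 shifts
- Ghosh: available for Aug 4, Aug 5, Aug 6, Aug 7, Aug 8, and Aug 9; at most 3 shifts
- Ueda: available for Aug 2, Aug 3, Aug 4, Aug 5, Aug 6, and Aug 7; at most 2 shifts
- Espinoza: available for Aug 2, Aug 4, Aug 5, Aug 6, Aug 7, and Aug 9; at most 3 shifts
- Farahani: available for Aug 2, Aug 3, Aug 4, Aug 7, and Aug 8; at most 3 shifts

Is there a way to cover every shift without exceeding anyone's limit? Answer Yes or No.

One valid schedule: Aug 2→Rossi, Aug 3→Rossi, Aug 4→Espinoza+Farahani, Aug 5→Ghosh, Aug 6→Ueda+Espinoza, Aug 7→Ueda, Aug 8→Ghosh, Aug 9→Ghosh.
Loads: Rossi 2/2, Ghosh 3/3, Ueda 2/2, Espinoza 2/3, Farahani 1/3 — all within limits.

Yes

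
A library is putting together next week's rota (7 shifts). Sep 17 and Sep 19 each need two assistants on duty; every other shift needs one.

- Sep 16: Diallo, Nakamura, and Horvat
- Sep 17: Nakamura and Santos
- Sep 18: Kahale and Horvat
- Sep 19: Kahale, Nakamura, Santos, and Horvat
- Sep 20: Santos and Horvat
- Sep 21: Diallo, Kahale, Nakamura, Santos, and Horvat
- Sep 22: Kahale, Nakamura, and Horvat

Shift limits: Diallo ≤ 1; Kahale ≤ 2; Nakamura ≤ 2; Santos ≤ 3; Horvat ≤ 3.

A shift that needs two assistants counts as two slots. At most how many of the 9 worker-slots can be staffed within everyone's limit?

9

Total capacity across all assistants is 1+2+2+3+3 = 11, and 9 slots are needed, so at most 9 can be filled.
An assignment achieving 9: Sep 16→Diallo, Sep 17→Nakamura+Santos, Sep 18→Kahale, Sep 19→Nakamura+Santos, Sep 20→Santos, Sep 21→Horvat, Sep 22→Kahale.
Loads: Diallo 1/1, Kahale 2/2, Nakamura 2/2, Santos 3/3, Horvat 1/3.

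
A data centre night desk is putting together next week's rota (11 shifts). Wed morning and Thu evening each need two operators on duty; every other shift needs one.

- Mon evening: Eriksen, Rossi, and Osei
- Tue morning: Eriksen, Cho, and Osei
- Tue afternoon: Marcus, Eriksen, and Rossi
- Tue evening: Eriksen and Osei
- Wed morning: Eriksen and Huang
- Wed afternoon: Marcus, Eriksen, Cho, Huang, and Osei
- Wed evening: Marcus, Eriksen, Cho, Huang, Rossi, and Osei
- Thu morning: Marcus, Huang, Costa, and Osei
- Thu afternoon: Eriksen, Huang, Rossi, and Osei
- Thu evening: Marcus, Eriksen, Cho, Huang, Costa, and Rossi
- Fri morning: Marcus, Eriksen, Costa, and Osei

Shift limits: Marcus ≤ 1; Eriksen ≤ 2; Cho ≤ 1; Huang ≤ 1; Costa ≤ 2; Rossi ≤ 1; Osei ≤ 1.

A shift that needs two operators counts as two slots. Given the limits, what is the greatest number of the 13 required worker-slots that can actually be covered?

Total capacity across all operators is 1+2+1+1+2+1+1 = 9, and 13 slots are needed, so at most 9 can be filled.
An assignment achieving 9: Mon evening→Rossi, Tue morning→Cho, Tue afternoon→Marcus, Tue evening→Eriksen, Wed morning→Eriksen+Huang, Thu morning→Costa, Thu afternoon→Osei, Fri morning→Costa.
Loads: Marcus 1/1, Eriksen 2/2, Cho 1/1, Huang 1/1, Costa 2/2, Rossi 1/1, Osei 1/1.

9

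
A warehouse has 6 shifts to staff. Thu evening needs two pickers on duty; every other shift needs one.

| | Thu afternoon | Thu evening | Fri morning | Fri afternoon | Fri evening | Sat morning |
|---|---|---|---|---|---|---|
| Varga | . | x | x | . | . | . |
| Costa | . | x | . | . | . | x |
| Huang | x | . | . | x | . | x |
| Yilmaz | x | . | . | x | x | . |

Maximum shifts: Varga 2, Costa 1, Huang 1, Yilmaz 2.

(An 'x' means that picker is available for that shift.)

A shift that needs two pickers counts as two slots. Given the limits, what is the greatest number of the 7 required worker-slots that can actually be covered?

Total capacity across all pickers is 2+1+1+2 = 6, and 7 slots are needed, so at most 6 can be filled.
An assignment achieving 6: Thu afternoon→Huang, Thu evening→Varga+Costa, Fri morning→Varga, Fri afternoon→Yilmaz, Fri evening→Yilmaz.
Loads: Varga 2/2, Costa 1/1, Huang 1/1, Yilmaz 2/2.

6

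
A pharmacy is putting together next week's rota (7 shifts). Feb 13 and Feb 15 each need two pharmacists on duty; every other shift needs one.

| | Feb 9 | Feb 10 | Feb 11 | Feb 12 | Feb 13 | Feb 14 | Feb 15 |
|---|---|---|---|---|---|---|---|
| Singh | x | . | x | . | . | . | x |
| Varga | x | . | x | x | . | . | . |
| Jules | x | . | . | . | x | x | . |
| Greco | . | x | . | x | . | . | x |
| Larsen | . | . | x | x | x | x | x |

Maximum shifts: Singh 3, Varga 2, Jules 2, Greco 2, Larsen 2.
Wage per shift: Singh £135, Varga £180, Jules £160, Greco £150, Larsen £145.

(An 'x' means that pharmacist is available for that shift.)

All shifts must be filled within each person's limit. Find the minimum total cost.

Feb 10 can only be covered by Greco, so that assignment is forced.
Feb 13 can only be covered by Jules and Larsen, so that assignment is forced.
Picking the cheapest available pharmacist for each shift independently would cost £1295, but that ignores the shift limits.
An optimal schedule: Feb 9→Singh, Feb 10→Greco, Feb 11→Singh, Feb 12→Larsen, Feb 13→Larsen+Jules, Feb 14→Jules, Feb 15→Singh+Greco.
Total: 135 + 150 + 135 + 145 + 145 + 160 + 160 + 135 + 150 = £1315.

£1315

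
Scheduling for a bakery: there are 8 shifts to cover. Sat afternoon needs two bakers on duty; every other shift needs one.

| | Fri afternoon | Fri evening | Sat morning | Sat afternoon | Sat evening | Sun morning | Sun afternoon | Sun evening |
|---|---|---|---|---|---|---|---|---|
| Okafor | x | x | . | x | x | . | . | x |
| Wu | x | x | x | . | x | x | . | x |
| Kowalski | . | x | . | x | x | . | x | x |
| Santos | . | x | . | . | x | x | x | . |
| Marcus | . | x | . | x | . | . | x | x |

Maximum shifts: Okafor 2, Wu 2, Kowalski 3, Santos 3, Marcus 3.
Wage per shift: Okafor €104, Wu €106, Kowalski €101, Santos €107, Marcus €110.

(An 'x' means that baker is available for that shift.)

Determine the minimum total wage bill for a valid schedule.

€937

Sat morning can only be covered by Wu, so that assignment is forced.
Picking the cheapest available baker for each shift independently would cost €925, but that ignores the shift limits.
An optimal schedule: Fri afternoon→Okafor, Fri evening→Santos, Sat morning→Wu, Sat afternoon→Kowalski+Okafor, Sat evening→Santos, Sun morning→Wu, Sun afternoon→Kowalski, Sun evening→Kowalski.
Total: 104 + 107 + 106 + 101 + 104 + 107 + 106 + 101 + 101 = €937.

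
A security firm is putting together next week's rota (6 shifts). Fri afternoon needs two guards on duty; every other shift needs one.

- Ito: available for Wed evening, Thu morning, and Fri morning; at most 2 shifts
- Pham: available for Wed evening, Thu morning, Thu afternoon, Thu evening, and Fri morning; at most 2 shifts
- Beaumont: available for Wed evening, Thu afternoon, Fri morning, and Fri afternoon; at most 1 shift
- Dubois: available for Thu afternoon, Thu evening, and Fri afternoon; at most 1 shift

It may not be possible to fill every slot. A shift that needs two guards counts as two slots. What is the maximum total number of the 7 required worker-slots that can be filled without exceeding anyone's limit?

6

Total capacity across all guards is 2+2+1+1 = 6, and 7 slots are needed, so at most 6 can be filled.
An assignment achieving 6: Wed evening→Ito, Thu morning→Ito, Thu afternoon→Pham, Thu evening→Pham, Fri afternoon→Beaumont+Dubois.
Loads: Ito 2/2, Pham 2/2, Beaumont 1/1, Dubois 1/1.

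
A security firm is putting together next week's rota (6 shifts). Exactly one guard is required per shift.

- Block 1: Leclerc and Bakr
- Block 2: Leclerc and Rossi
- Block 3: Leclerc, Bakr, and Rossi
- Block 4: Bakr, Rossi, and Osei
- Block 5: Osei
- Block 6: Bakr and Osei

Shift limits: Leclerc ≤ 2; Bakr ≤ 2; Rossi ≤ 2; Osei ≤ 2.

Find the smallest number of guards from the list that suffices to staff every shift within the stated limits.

6 slots to fill and no one can take more than 2, so at least ⌈6/2⌉ = 3 guards are needed.
Leclerc, Bakr, and Osei alone can cover everything: Block 1→Leclerc, Block 2→Leclerc, Block 3→Bakr, Block 4→Bakr, Block 5→Osei, Block 6→Osei.

3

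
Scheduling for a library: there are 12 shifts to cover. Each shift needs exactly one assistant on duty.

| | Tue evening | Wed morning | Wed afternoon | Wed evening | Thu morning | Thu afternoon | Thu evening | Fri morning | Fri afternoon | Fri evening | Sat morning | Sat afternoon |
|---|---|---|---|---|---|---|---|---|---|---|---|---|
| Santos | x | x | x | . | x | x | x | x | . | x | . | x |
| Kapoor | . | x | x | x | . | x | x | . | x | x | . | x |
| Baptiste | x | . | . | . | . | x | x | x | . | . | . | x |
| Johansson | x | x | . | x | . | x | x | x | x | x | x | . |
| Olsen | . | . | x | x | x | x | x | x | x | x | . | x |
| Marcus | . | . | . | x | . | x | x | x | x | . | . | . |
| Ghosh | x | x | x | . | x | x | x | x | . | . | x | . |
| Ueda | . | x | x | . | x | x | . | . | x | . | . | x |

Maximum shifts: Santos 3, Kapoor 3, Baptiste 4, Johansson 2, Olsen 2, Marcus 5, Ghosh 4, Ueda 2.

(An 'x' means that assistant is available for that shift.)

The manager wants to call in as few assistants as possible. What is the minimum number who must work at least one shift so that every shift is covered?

3

12 slots to fill and no one can take more than 5, so at least ⌈12/5⌉ = 3 assistants are needed.
Santos, Marcus, and Ghosh alone can cover everything: Tue evening→Santos, Wed morning→Ghosh, Wed afternoon→Ghosh, Wed evening→Marcus, Thu morning→Ghosh, Thu afternoon→Marcus, Thu evening→Marcus, Fri morning→Marcus, Fri afternoon→Marcus, Fri evening→Santos, Sat morning→Ghosh, Sat afternoon→Santos.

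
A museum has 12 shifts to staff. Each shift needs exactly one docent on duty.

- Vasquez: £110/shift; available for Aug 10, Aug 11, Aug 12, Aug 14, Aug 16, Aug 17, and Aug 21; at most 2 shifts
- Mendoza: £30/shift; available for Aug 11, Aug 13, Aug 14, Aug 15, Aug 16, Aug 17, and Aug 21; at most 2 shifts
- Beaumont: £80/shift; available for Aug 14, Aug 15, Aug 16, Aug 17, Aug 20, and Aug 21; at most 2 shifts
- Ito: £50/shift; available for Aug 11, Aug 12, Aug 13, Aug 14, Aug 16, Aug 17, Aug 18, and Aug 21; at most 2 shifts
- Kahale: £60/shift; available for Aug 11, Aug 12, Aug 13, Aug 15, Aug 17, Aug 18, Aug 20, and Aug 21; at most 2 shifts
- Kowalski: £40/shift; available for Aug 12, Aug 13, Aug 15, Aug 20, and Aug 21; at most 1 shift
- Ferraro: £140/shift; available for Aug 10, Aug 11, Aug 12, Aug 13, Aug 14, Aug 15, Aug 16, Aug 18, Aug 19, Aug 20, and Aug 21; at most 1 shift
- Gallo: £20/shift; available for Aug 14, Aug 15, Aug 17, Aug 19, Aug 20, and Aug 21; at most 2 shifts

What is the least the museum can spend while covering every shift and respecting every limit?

Picking the cheapest available docent for each shift independently would cost £410, but that ignores the shift limits.
An optimal schedule: Aug 10→Vasquez, Aug 11→Mendoza, Aug 12→Kowalski, Aug 13→Mendoza, Aug 14→Beaumont, Aug 15→Kahale, Aug 16→Ito, Aug 17→Kahale, Aug 18→Ito, Aug 19→Gallo, Aug 20→Gallo, Aug 21→Beaumont.
Total: 110 + 30 + 40 + 30 + 80 + 60 + 50 + 60 + 50 + 20 + 20 + 80 = £630.

£630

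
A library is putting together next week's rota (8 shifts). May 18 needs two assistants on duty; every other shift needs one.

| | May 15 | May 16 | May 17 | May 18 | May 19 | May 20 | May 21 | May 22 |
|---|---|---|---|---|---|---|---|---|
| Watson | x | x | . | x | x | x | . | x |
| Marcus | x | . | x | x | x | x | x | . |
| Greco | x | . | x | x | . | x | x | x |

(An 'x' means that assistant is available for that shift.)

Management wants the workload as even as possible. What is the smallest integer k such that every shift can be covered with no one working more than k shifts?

With 3 assistants and 9 worker-slots to fill, someone must work at least ⌈9/3⌉ = 3 shifts, so k ≥ 3.
k = 3 works: May 15→Greco, May 16→Watson, May 17→Marcus, May 18→Marcus+Greco, May 19→Watson, May 20→Greco, May 21→Marcus, May 22→Watson.
Loads: Watson 3, Marcus 3, Greco 3 — all ≤ 3.

3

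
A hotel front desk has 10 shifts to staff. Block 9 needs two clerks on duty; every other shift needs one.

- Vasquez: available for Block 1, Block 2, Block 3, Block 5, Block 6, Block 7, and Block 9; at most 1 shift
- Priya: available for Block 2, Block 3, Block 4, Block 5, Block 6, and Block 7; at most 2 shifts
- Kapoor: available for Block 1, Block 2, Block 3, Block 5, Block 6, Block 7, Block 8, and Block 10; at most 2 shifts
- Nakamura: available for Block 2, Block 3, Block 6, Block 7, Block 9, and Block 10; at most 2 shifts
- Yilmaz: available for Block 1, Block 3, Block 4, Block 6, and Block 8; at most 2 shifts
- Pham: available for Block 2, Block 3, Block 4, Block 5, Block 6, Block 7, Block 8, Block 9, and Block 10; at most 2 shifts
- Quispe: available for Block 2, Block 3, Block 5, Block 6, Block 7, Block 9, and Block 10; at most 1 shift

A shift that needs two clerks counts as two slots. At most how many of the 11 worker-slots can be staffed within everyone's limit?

Total capacity across all clerks is 1+2+2+2+2+2+1 = 12, and 11 slots are needed, so at most 11 can be filled.
An assignment achieving 11: Block 1→Vasquez, Block 2→Nakamura, Block 3→Yilmaz, Block 4→Priya, Block 5→Priya, Block 6→Yilmaz, Block 7→Pham, Block 8→Kapoor, Block 9→Nakamura+Pham, Block 10→Kapoor.
Loads: Vasquez 1/1, Priya 2/2, Kapoor 2/2, Nakamura 2/2, Yilmaz 2/2, Pham 2/2, Quispe 0/1.

11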